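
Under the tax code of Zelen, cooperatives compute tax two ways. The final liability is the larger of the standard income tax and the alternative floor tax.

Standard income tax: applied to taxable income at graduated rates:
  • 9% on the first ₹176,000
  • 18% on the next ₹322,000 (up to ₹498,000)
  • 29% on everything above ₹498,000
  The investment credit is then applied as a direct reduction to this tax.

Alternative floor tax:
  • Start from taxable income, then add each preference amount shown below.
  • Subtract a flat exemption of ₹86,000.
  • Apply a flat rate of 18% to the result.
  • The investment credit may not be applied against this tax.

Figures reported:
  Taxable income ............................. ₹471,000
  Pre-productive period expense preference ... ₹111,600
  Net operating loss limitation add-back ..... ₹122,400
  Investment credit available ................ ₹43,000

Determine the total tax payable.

₹111,420

Standard income tax:
  ₹176,000 × 9% = ₹15,840
  ₹295,000 × 18% = ₹53,100
  → ₹68,940
  Less investment credit ₹43,000 → ₹25,940

Alternative floor tax:
  Adjusted income: ₹471,000 + ₹111,600 + ₹122,400 = ₹705,000
  Less exemption ₹86,000 → base ₹619,000
  ₹619,000 × 18% = ₹111,420

₹111,420 > ₹25,940, so the alternative floor tax is the binding amount.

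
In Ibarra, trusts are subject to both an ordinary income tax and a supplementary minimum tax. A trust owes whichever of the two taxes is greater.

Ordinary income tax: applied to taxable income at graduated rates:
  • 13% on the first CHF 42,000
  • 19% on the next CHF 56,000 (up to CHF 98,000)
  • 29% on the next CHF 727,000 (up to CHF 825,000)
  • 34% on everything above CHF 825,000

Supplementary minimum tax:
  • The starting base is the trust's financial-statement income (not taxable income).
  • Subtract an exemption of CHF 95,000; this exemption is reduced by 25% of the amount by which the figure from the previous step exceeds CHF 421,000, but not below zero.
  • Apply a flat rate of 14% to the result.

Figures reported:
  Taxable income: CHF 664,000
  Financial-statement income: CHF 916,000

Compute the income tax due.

CHF 180,240

Supplementary minimum tax:
  Base (financial-statement income): CHF 916,000
  Exemption: 25% × (CHF 916,000 − CHF 421,000) = CHF 123,750 ≥ CHF 95,000, so the exemption is fully phased out
  Base: CHF 916,000 − CHF 0 = CHF 916,000
  CHF 916,000 × 14% = CHF 128,240

Ordinary income tax:
  CHF 42,000 × 13% = CHF 5,460
  CHF 56,000 × 19% = CHF 10,640
  CHF 566,000 × 29% = CHF 164,140
  → CHF 180,240

CHF 180,240 > CHF 128,240, so the ordinary income tax governs.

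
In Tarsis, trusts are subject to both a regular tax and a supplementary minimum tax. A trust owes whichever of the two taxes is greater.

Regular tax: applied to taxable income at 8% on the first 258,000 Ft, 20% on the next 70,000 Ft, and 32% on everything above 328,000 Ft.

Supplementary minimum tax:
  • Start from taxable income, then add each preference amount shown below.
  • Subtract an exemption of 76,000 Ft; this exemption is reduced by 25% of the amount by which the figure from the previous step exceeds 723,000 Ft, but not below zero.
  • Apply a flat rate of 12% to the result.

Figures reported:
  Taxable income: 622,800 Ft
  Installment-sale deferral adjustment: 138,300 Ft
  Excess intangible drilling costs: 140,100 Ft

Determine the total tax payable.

Regular tax:
  258,000 Ft × 8% = 20,640 Ft
  70,000 Ft × 20% = 14,000 Ft
  294,800 Ft × 32% = 94,336 Ft
  → 128,976 Ft

Supplementary minimum tax:
  Adjusted income: 622,800 Ft + 138,300 Ft + 140,100 Ft = 901,200 Ft
  Exemption: 76,000 Ft − 25% × (901,200 Ft − 723,000 Ft) = 76,000 Ft − 44,550 Ft = 31,450 Ft
  Base: 901,200 Ft − 31,450 Ft = 869,750 Ft
  869,750 Ft × 12% = 104,370 Ft

128,976 Ft > 104,370 Ft, so the regular tax governs.

128,976 Ft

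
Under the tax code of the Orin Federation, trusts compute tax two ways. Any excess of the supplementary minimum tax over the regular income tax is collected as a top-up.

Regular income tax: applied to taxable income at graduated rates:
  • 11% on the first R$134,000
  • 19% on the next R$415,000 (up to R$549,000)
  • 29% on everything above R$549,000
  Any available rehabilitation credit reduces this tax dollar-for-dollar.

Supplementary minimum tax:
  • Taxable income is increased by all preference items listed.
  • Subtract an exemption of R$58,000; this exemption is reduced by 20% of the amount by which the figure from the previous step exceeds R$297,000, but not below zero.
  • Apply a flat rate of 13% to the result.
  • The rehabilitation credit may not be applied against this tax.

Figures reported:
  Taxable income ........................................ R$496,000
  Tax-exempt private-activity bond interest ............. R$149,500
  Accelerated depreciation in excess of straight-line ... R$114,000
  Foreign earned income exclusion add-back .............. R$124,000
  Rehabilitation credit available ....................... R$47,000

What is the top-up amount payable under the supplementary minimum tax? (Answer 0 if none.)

Regular income tax:
  R$134,000 × 11% = R$14,740
  R$362,000 × 19% = R$68,780
  → R$83,520
  Less rehabilitation credit R$47,000 → R$36,520

Supplementary minimum tax:
  Adjusted income: R$496,000 + R$149,500 + R$114,000 + R$124,000 = R$883,500
  Exemption: 20% × (R$883,500 − R$297,000) = R$117,300 ≥ R$58,000, so the exemption is fully phased out
  Base: R$883,500 − R$0 = R$883,500
  R$883,500 × 13% = R$114,855

Excess of supplementary minimum tax over regular income tax: R$114,855 − R$36,520 = R$78,335.

R$78,335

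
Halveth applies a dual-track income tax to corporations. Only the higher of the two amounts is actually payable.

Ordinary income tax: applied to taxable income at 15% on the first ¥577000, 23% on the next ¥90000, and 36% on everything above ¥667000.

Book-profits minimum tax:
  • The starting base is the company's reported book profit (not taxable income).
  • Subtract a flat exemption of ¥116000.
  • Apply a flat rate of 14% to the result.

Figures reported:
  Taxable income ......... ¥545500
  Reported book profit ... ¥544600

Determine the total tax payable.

¥81825

Ordinary income tax:
  ¥545500 × 15% = ¥81825

Book-profits minimum tax:
  Base (reported book profit): ¥544600
  Less exemption ¥116000 → base ¥428600
  ¥428600 × 14% = ¥60004

¥81825 > ¥60004, so the ordinary income tax governs.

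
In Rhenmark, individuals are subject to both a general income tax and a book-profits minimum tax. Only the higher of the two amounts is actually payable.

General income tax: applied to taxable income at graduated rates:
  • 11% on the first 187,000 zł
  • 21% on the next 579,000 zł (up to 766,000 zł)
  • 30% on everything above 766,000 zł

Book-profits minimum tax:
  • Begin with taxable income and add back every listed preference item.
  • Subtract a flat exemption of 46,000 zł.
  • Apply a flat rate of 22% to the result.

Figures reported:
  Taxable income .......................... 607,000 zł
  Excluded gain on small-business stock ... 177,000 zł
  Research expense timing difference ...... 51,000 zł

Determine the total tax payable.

Book-profits minimum tax:
  Adjusted income: 607,000 zł + 177,000 zł + 51,000 zł = 835,000 zł
  Less exemption 46,000 zł → base 789,000 zł
  789,000 zł × 22% = 173,580 zł

General income tax:
  187,000 zł × 11% = 20,570 zł
  420,000 zł × 21% = 88,200 zł
  → 108,770 zł

173,580 zł > 108,770 zł, so the book-profits minimum tax is the binding amount.

173,580 zł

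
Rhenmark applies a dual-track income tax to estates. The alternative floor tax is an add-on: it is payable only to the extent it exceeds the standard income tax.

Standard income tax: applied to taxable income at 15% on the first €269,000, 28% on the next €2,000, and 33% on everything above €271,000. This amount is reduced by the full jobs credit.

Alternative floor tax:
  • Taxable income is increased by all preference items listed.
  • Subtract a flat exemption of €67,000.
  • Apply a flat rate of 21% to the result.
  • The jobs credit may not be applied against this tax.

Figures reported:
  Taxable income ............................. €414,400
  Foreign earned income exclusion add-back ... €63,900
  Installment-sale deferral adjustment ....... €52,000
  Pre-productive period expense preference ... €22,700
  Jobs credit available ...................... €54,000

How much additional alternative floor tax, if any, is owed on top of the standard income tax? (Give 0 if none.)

Alternative floor tax:
  Adjusted income: €414,400 + €63,900 + €52,000 + €22,700 = €553,000
  Less exemption €67,000 → base €486,000
  €486,000 × 21% = €102,060

Standard income tax:
  €269,000 × 15% = €40,350
  €2,000 × 28% = €560
  €143,400 × 33% = €47,322
  → €88,232
  Less jobs credit €54,000 → €34,232

Excess of alternative floor tax over standard income tax: €102,060 − €34,232 = €67,828.

€67,828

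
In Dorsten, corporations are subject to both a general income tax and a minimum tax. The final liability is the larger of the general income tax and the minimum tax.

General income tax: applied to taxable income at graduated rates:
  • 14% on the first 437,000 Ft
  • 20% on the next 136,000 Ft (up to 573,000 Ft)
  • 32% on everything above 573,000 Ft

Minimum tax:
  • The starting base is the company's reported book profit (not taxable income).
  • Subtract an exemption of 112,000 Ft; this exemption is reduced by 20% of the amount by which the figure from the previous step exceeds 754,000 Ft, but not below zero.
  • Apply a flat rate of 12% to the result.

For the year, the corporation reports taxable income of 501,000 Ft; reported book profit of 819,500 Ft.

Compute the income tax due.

General income tax:
  437,000 Ft × 14% = 61,180 Ft
  64,000 Ft × 20% = 12,800 Ft
  → 73,980 Ft

Minimum tax:
  Base (reported book profit): 819,500 Ft
  Exemption: 112,000 Ft − 20% × (819,500 Ft − 754,000 Ft) = 112,000 Ft − 13,100 Ft = 98,900 Ft
  Base: 819,500 Ft − 98,900 Ft = 720,600 Ft
  720,600 Ft × 12% = 86,472 Ft

86,472 Ft > 73,980 Ft, so the minimum tax is the binding amount.

86,472 Ft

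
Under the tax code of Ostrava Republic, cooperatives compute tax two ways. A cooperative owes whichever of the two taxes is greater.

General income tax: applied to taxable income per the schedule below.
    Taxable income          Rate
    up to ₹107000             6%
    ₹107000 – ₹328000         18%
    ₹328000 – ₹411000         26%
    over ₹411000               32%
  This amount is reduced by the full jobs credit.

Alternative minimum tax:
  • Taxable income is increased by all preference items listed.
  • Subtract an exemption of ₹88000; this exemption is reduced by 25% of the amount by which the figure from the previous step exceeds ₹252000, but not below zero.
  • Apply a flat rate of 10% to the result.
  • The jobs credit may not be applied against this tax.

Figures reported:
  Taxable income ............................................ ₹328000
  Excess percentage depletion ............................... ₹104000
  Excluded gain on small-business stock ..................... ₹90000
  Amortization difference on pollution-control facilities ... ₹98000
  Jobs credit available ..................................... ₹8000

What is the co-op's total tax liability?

General income tax:
  ₹107000 × 6% = ₹6420
  ₹221000 × 18% = ₹39780
  → ₹46200
  Less jobs credit ₹8000 → ₹38200

Alternative minimum tax:
  Adjusted income: ₹328000 + ₹104000 + ₹90000 + ₹98000 = ₹620000
  Exemption: 25% × (₹620000 − ₹252000) = ₹92000 ≥ ₹88000, so the exemption is fully phased out
  Base: ₹620000 − ₹0 = ₹620000
  ₹620000 × 10% = ₹62000

₹62000 > ₹38200, so the alternative minimum tax is the binding amount.

₹62000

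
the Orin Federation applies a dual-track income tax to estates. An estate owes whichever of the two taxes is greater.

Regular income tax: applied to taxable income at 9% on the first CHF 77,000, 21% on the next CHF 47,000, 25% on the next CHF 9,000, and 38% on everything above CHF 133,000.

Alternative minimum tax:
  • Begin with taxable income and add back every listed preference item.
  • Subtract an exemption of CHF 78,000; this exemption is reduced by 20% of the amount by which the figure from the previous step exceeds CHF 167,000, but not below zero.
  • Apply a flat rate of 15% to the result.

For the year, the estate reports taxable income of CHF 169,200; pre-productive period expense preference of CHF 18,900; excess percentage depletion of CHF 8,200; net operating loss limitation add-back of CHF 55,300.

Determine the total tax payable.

Alternative minimum tax:
  Adjusted income: CHF 169,200 + CHF 18,900 + CHF 8,200 + CHF 55,300 = CHF 251,600
  Exemption: CHF 78,000 − 20% × (CHF 251,600 − CHF 167,000) = CHF 78,000 − CHF 16,920 = CHF 61,080
  Base: CHF 251,600 − CHF 61,080 = CHF 190,520
  CHF 190,520 × 15% = CHF 28,578

Regular income tax:
  CHF 77,000 × 9% = CHF 6,930
  CHF 47,000 × 21% = CHF 9,870
  CHF 9,000 × 25% = CHF 2,250
  CHF 36,200 × 38% = CHF 13,756
  → CHF 32,806

CHF 32,806 > CHF 28,578, so the regular income tax governs.

CHF 32,806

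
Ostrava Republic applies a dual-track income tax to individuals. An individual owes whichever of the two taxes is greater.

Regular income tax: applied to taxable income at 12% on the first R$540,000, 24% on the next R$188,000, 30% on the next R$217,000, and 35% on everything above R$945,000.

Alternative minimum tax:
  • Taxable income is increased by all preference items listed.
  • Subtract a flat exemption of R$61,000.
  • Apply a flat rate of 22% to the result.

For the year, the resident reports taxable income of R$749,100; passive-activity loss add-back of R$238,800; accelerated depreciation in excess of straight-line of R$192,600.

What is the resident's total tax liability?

Regular income tax:
  R$540,000 × 12% = R$64,800
  R$188,000 × 24% = R$45,120
  R$21,100 × 30% = R$6,330
  → R$116,250

Alternative minimum tax:
  Adjusted income: R$749,100 + R$238,800 + R$192,600 = R$1,180,500
  Less exemption R$61,000 → base R$1,119,500
  R$1,119,500 × 22% = R$246,290

R$246,290 > R$116,250, so the alternative minimum tax is the binding amount.

R$246,290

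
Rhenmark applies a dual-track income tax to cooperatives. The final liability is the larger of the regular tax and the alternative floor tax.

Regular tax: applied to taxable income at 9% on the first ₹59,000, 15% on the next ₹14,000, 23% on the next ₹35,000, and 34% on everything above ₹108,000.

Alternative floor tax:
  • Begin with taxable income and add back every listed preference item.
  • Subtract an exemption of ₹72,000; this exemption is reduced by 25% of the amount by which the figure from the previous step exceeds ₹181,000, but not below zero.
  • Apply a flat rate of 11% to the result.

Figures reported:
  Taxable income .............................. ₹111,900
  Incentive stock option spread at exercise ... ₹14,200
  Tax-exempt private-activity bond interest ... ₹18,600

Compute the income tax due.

Alternative floor tax:
  Adjusted income: ₹111,900 + ₹14,200 + ₹18,600 = ₹144,700
  Exemption: ₹144,700 ≤ ₹181,000, so full ₹72,000 applies
  Base: ₹144,700 − ₹72,000 = ₹72,700
  ₹72,700 × 11% = ₹7,997

Regular tax:
  ₹59,000 × 9% = ₹5,310
  ₹14,000 × 15% = ₹2,100
  ₹35,000 × 23% = ₹8,050
  ₹3,900 × 34% = ₹1,326
  → ₹16,786

₹16,786 > ₹7,997, so the regular tax governs.

₹16,786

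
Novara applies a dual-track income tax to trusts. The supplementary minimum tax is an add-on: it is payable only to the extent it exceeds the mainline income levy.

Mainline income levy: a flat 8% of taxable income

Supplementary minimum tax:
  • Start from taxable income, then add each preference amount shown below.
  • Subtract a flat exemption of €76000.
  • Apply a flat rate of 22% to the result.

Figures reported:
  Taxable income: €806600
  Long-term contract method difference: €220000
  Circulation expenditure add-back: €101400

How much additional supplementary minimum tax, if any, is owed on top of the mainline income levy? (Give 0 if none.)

€166912

Mainline income levy:
  €806600 × 8% = €64528

Supplementary minimum tax:
  Adjusted income: €806600 + €220000 + €101400 = €1128000
  Less exemption €76000 → base €1052000
  €1052000 × 22% = €231440

Excess of supplementary minimum tax over mainline income levy: €231440 − €64528 = €166912.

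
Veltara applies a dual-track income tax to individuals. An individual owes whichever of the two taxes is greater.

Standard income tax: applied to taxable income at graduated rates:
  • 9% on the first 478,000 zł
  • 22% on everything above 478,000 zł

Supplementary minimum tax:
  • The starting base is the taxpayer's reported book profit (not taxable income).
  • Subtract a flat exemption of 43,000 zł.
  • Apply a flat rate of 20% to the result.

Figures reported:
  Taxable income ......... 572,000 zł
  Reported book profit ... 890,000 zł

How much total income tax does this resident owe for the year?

169,400 zł

Standard income tax:
  478,000 zł × 9% = 43,020 zł
  94,000 zł × 22% = 20,680 zł
  → 63,700 zł

Supplementary minimum tax:
  Base (reported book profit): 890,000 zł
  Less exemption 43,000 zł → base 847,000 zł
  847,000 zł × 20% = 169,400 zł

169,400 zł > 63,700 zł, so the supplementary minimum tax is the binding amount.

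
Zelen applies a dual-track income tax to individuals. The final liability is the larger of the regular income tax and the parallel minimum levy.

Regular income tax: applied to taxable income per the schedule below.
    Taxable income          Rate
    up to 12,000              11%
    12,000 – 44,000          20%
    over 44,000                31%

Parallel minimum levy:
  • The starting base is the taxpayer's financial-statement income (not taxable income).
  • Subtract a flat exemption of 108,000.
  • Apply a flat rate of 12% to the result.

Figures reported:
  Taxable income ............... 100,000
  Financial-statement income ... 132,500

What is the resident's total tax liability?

Regular income tax:
  12,000 × 11% = 1,320
  32,000 × 20% = 6,400
  56,000 × 31% = 17,360
  → 25,080

Parallel minimum levy:
  Base (financial-statement income): 132,500
  Less exemption 108,000 → base 24,500
  24,500 × 12% = 2,940

25,080 > 2,940, so the regular income tax governs.

25,080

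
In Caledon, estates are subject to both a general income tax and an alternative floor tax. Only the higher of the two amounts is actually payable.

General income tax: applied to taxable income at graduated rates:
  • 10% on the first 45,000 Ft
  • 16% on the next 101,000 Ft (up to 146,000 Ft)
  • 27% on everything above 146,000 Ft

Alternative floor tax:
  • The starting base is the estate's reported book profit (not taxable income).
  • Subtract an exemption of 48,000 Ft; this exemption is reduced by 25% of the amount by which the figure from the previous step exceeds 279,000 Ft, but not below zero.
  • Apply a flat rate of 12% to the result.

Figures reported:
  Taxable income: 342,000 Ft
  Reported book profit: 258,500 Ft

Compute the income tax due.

General income tax:
  45,000 Ft × 10% = 4,500 Ft
  101,000 Ft × 16% = 16,160 Ft
  196,000 Ft × 27% = 52,920 Ft
  → 73,580 Ft

Alternative floor tax:
  Base (reported book profit): 258,500 Ft
  Exemption: 258,500 Ft ≤ 279,000 Ft, so full 48,000 Ft applies
  Base: 258,500 Ft − 48,000 Ft = 210,500 Ft
  210,500 Ft × 12% = 25,260 Ft

73,580 Ft > 25,260 Ft, so the general income tax governs.

73,580 Ft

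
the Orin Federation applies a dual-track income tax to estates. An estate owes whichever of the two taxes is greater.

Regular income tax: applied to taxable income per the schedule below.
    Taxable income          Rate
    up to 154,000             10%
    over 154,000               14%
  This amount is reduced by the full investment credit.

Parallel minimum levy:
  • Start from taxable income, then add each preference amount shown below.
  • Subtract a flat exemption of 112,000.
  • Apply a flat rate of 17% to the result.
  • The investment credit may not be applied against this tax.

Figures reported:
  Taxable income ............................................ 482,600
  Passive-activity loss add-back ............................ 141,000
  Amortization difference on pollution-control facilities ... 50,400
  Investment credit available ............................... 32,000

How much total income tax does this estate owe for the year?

95,540

Parallel minimum levy:
  Adjusted income: 482,600 + 141,000 + 50,400 = 674,000
  Less exemption 112,000 → base 562,000
  562,000 × 17% = 95,540

Regular income tax:
  154,000 × 10% = 15,400
  328,600 × 14% = 46,004
  → 61,404
  Less investment credit 32,000 → 29,404

95,540 > 29,404, so the parallel minimum levy is the binding amount.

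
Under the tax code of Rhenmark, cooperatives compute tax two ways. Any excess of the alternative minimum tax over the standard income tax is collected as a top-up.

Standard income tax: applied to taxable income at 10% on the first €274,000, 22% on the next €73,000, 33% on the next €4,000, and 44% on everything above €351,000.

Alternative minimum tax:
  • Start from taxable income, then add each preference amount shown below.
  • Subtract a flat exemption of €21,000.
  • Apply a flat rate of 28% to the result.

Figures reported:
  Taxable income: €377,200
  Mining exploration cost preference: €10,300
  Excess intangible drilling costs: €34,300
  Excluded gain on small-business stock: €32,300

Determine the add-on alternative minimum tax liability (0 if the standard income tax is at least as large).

Standard income tax:
  €274,000 × 10% = €27,400
  €73,000 × 22% = €16,060
  €4,000 × 33% = €1,320
  €26,200 × 44% = €11,528
  → €56,308

Alternative minimum tax:
  Adjusted income: €377,200 + €10,300 + €34,300 + €32,300 = €454,100
  Less exemption €21,000 → base €433,100
  €433,100 × 28% = €121,268

Excess of alternative minimum tax over standard income tax: €121,268 − €56,308 = €64,960.

€64,960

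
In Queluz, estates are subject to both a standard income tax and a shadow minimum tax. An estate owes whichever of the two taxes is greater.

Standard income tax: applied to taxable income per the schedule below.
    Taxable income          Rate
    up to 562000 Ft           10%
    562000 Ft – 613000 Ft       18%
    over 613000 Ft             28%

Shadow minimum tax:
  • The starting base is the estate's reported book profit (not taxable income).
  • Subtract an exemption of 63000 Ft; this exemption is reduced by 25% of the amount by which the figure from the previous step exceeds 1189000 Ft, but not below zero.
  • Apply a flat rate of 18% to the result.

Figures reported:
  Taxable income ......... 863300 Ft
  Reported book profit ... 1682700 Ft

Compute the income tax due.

302886 Ft

Standard income tax:
  562000 Ft × 10% = 56200 Ft
  51000 Ft × 18% = 9180 Ft
  250300 Ft × 28% = 70084 Ft
  → 135464 Ft

Shadow minimum tax:
  Base (reported book profit): 1682700 Ft
  Exemption: 25% × (1682700 Ft − 1189000 Ft) = 123425 Ft ≥ 63000 Ft, so the exemption is fully phased out
  Base: 1682700 Ft − 0 Ft = 1682700 Ft
  1682700 Ft × 18% = 302886 Ft

302886 Ft > 135464 Ft, so the shadow minimum tax is the binding amount.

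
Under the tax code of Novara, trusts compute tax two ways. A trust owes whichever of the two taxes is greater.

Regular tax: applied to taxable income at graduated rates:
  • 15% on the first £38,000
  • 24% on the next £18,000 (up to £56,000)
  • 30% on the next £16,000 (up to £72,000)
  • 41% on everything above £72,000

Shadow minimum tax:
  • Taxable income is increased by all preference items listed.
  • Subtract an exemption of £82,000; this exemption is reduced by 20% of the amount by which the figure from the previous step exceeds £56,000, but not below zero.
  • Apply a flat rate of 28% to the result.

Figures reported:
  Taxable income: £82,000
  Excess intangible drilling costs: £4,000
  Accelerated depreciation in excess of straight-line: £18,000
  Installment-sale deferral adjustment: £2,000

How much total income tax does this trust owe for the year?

Shadow minimum tax:
  Adjusted income: £82,000 + £4,000 + £18,000 + £2,000 = £106,000
  Exemption: £82,000 − 20% × (£106,000 − £56,000) = £82,000 − £10,000 = £72,000
  Base: £106,000 − £72,000 = £34,000
  £34,000 × 28% = £9,520

Regular tax:
  £38,000 × 15% = £5,700
  £18,000 × 24% = £4,320
  £16,000 × 30% = £4,800
  £10,000 × 41% = £4,100
  → £18,920

£18,920 > £9,520, so the regular tax governs.

£18,920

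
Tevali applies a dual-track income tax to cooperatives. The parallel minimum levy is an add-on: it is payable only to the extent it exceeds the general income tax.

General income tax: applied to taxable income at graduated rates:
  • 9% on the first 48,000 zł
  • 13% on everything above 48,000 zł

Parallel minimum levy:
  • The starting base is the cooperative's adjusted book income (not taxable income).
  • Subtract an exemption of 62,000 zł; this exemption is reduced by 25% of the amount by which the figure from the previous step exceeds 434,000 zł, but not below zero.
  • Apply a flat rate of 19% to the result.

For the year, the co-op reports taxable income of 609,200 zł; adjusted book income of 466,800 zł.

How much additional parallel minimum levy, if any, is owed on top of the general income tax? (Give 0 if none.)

1,194 zł

Parallel minimum levy:
  Base (adjusted book income): 466,800 zł
  Exemption: 62,000 zł − 25% × (466,800 zł − 434,000 zł) = 62,000 zł − 8,200 zł = 53,800 zł
  Base: 466,800 zł − 53,800 zł = 413,000 zł
  413,000 zł × 19% = 78,470 zł

General income tax:
  48,000 zł × 9% = 4,320 zł
  561,200 zł × 13% = 72,956 zł
  → 77,276 zł

Excess of parallel minimum levy over general income tax: 78,470 zł − 77,276 zł = 1,194 zł.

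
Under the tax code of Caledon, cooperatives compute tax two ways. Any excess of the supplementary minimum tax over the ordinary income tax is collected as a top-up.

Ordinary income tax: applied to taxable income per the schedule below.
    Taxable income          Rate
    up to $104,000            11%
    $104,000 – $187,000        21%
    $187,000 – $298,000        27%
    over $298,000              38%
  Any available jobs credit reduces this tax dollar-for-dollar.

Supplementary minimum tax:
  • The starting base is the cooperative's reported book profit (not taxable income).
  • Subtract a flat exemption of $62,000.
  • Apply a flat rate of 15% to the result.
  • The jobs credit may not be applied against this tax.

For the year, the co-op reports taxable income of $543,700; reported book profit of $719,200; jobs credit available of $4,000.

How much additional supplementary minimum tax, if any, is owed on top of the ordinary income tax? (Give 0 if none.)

Ordinary income tax:
  $104,000 × 11% = $11,440
  $83,000 × 21% = $17,430
  $111,000 × 27% = $29,970
  $245,700 × 38% = $93,366
  → $152,206
  Less jobs credit $4,000 → $148,206

Supplementary minimum tax:
  Base (reported book profit): $719,200
  Less exemption $62,000 → base $657,200
  $657,200 × 15% = $98,580

$98,580 ≤ $148,206, so no add-on is due.

$0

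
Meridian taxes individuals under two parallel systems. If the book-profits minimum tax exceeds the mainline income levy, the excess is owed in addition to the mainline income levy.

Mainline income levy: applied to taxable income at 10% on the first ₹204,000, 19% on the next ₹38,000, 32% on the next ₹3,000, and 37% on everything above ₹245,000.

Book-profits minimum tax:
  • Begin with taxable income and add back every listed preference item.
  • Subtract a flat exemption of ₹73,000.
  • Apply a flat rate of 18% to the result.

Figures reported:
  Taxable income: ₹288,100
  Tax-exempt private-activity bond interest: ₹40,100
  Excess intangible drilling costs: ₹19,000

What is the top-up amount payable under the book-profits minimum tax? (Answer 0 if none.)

₹4,829

Mainline income levy:
  ₹204,000 × 10% = ₹20,400
  ₹38,000 × 19% = ₹7,220
  ₹3,000 × 32% = ₹960
  ₹43,100 × 37% = ₹15,947
  → ₹44,527

Book-profits minimum tax:
  Adjusted income: ₹288,100 + ₹40,100 + ₹19,000 = ₹347,200
  Less exemption ₹73,000 → base ₹274,200
  ₹274,200 × 18% = ₹49,356

Excess of book-profits minimum tax over mainline income levy: ₹49,356 − ₹44,527 = ₹4,829.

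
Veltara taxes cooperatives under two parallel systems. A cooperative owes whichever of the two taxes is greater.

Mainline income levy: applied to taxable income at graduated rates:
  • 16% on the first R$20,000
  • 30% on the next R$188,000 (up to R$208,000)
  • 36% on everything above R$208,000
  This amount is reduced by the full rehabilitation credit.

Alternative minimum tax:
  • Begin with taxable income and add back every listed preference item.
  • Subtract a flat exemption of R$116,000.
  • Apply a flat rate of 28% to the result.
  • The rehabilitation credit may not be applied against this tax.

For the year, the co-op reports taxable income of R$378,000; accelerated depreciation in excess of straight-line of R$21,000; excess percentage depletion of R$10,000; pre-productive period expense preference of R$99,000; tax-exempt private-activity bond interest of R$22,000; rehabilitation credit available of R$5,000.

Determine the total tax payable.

Alternative minimum tax:
  Adjusted income: R$378,000 + R$21,000 + R$10,000 + R$99,000 + R$22,000 = R$530,000
  Less exemption R$116,000 → base R$414,000
  R$414,000 × 28% = R$115,920

Mainline income levy:
  R$20,000 × 16% = R$3,200
  R$188,000 × 30% = R$56,400
  R$170,000 × 36% = R$61,200
  → R$120,800
  Less rehabilitation credit R$5,000 → R$115,800

R$115,920 > R$115,800, so the alternative minimum tax is the binding amount.

R$115,920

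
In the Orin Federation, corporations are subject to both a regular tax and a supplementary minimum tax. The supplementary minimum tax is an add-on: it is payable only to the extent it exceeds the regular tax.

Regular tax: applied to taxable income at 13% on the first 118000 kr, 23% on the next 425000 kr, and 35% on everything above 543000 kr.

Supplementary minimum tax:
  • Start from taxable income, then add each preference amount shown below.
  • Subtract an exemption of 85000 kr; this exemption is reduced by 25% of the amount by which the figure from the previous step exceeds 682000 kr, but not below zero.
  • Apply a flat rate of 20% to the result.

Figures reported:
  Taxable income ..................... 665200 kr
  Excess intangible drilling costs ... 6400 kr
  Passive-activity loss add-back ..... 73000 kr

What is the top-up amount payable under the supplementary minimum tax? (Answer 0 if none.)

Supplementary minimum tax:
  Adjusted income: 665200 kr + 6400 kr + 73000 kr = 744600 kr
  Exemption: 85000 kr − 25% × (744600 kr − 682000 kr) = 85000 kr − 15650 kr = 69350 kr
  Base: 744600 kr − 69350 kr = 675250 kr
  675250 kr × 20% = 135050 kr

Regular tax:
  118000 kr × 13% = 15340 kr
  425000 kr × 23% = 97750 kr
  122200 kr × 35% = 42770 kr
  → 155860 kr

135050 kr ≤ 155860 kr, so no add-on is due.

0 kr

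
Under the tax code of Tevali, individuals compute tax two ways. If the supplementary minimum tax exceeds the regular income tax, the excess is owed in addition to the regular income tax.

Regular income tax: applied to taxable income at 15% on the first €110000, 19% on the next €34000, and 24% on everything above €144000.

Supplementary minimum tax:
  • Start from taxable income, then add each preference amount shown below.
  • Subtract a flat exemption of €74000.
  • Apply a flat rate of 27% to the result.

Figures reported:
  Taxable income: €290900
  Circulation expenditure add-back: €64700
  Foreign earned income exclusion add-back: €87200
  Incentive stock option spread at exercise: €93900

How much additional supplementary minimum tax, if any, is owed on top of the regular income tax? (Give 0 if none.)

€66713

Supplementary minimum tax:
  Adjusted income: €290900 + €64700 + €87200 + €93900 = €536700
  Less exemption €74000 → base €462700
  €462700 × 27% = €124929

Regular income tax:
  €110000 × 15% = €16500
  €34000 × 19% = €6460
  €146900 × 24% = €35256
  → €58216

Excess of supplementary minimum tax over regular income tax: €124929 − €58216 = €66713.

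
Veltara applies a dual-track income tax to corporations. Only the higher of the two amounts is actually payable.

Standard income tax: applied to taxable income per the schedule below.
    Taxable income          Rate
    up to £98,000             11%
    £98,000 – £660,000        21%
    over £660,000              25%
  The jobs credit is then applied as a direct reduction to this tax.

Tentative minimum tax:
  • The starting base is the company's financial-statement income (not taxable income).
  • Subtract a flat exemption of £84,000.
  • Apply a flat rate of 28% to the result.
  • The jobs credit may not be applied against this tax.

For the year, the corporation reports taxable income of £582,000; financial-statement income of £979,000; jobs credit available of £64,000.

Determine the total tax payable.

Standard income tax:
  £98,000 × 11% = £10,780
  £484,000 × 21% = £101,640
  → £112,420
  Less jobs credit £64,000 → £48,420

Tentative minimum tax:
  Base (financial-statement income): £979,000
  Less exemption £84,000 → base £895,000
  £895,000 × 28% = £250,600

£250,600 > £48,420, so the tentative minimum tax is the binding amount.

£250,600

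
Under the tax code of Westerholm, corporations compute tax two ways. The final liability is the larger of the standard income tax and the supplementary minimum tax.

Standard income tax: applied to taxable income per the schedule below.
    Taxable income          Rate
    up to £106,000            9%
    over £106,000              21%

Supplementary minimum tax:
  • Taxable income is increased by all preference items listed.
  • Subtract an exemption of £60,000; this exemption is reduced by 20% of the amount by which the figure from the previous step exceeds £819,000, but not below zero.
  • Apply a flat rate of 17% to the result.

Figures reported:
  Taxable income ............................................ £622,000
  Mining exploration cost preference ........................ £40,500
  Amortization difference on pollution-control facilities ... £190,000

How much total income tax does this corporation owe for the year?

£135,864

Standard income tax:
  £106,000 × 9% = £9,540
  £516,000 × 21% = £108,360
  → £117,900

Supplementary minimum tax:
  Adjusted income: £622,000 + £40,500 + £190,000 = £852,500
  Exemption: £60,000 − 20% × (£852,500 − £819,000) = £60,000 − £6,700 = £53,300
  Base: £852,500 − £53,300 = £799,200
  £799,200 × 17% = £135,864

£135,864 > £117,900, so the supplementary minimum tax is the binding amount.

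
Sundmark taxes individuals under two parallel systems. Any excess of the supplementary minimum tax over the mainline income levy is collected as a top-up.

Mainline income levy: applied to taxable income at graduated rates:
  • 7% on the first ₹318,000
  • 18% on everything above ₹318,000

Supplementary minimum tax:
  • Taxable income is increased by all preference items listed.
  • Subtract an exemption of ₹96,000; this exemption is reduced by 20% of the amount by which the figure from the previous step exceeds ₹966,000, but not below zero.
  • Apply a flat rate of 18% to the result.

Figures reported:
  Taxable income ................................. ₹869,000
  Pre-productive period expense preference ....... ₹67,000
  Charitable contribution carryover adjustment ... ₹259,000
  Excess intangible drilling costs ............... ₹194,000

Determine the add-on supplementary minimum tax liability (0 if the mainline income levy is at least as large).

Supplementary minimum tax:
  Adjusted income: ₹869,000 + ₹67,000 + ₹259,000 + ₹194,000 = ₹1,389,000
  Exemption: ₹96,000 − 20% × (₹1,389,000 − ₹966,000) = ₹96,000 − ₹84,600 = ₹11,400
  Base: ₹1,389,000 − ₹11,400 = ₹1,377,600
  ₹1,377,600 × 18% = ₹247,968

Mainline income levy:
  ₹318,000 × 7% = ₹22,260
  ₹551,000 × 18% = ₹99,180
  → ₹121,440

Excess of supplementary minimum tax over mainline income levy: ₹247,968 − ₹121,440 = ₹126,528.

₹126,528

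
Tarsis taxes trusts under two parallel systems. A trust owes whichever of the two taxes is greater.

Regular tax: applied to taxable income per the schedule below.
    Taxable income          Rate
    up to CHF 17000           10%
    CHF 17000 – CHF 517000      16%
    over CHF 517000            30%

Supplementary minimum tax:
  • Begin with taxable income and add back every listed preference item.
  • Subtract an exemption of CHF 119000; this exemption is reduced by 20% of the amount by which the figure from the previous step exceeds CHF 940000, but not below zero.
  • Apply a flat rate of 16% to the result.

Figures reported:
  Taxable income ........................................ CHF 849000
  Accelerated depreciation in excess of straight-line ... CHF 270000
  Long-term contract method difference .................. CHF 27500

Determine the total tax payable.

CHF 181300

Regular tax:
  CHF 17000 × 10% = CHF 1700
  CHF 500000 × 16% = CHF 80000
  CHF 332000 × 30% = CHF 99600
  → CHF 181300

Supplementary minimum tax:
  Adjusted income: CHF 849000 + CHF 270000 + CHF 27500 = CHF 1146500
  Exemption: CHF 119000 − 20% × (CHF 1146500 − CHF 940000) = CHF 119000 − CHF 41300 = CHF 77700
  Base: CHF 1146500 − CHF 77700 = CHF 1068800
  CHF 1068800 × 16% = CHF 171008

CHF 181300 > CHF 171008, so the regular tax governs.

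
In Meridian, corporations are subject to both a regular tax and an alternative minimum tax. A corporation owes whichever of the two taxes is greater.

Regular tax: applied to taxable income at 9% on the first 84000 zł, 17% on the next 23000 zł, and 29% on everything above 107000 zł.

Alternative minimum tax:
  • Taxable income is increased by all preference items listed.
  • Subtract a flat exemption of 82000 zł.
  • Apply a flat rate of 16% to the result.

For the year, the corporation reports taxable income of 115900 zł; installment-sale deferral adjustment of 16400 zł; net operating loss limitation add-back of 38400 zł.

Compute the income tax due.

Regular tax:
  84000 zł × 9% = 7560 zł
  23000 zł × 17% = 3910 zł
  8900 zł × 29% = 2581 zł
  → 14051 zł

Alternative minimum tax:
  Adjusted income: 115900 zł + 16400 zł + 38400 zł = 170700 zł
  Less exemption 82000 zł → base 88700 zł
  88700 zł × 16% = 14192 zł

14192 zł > 14051 zł, so the alternative minimum tax is the binding amount.

14192 zł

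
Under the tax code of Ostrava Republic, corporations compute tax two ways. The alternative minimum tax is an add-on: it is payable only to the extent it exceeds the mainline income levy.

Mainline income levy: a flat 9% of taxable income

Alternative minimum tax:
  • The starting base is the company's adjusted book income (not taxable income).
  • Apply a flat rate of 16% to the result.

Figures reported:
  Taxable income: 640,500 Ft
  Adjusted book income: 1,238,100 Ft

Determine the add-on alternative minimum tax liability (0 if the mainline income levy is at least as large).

140,451 Ft

Mainline income levy:
  640,500 Ft × 9% = 57,645 Ft

Alternative minimum tax:
  Base (adjusted book income): 1,238,100 Ft
  1,238,100 Ft × 16% = 198,096 Ft

Excess of alternative minimum tax over mainline income levy: 198,096 Ft − 57,645 Ft = 140,451 Ft.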